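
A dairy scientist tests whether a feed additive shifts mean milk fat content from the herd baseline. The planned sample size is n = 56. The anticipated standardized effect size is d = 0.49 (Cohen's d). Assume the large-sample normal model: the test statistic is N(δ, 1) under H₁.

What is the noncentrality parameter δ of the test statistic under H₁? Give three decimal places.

δ ≈ 3.667

δ = d·√n = 0.49 × √56 = 3.6668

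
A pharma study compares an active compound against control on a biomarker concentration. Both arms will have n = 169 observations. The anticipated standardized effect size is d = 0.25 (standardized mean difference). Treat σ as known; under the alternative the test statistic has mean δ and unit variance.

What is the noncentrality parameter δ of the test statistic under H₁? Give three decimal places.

δ ≈ 2.298

δ = d·√(n/2) = 0.25 × √(169/2) = 2.2981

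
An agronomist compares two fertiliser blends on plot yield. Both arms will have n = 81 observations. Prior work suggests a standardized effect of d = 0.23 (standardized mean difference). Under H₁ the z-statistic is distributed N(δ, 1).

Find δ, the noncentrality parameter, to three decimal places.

The noncentrality parameter scales effect size by the design's sample-size factor: δ = d·√(n/2) = 0.23 × √(81/2) = 1.4637

δ ≈ 1.464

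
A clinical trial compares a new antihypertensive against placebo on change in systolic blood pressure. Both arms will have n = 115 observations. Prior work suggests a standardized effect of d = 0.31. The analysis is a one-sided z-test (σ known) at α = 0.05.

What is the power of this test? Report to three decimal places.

Power ≈ 0.760

Noncentrality parameter: δ = d·√(n/2) = 0.31 × √(115/2) = 2.3507
One-sided α = 0.05 → critical value z_{0.05} = 1.645.
Power = P(Z > 1.645 − δ) = Φ(0.706) = 0.7599.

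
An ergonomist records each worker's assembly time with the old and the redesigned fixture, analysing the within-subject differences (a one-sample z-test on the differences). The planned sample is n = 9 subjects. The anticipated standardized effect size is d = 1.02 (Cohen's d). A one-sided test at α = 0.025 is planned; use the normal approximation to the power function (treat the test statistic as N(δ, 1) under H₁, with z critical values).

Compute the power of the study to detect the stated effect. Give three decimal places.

Power ≈ 0.864

Noncentrality parameter: δ = d·√n = 1.02 × √9 = 3.0600
One-sided α = 0.025 → critical value z_{0.025} = 1.960.
Power = Φ(δ − 1.960) = Φ(1.100) = 0.8643.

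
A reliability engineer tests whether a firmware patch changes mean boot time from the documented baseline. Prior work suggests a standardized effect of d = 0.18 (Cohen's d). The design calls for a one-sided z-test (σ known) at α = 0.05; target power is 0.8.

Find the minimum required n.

n = 191

For power 0.8 need Φ(δ − z_{0.05}) = 0.8, so δ = z_{0.05} + z_{0.20} = 1.645 + 0.842 = 2.486.
δ = d·√n ⇒ n = (δ/d)² = (2.486 / 0.18)² = 190.82.
Rounding up, n = 191.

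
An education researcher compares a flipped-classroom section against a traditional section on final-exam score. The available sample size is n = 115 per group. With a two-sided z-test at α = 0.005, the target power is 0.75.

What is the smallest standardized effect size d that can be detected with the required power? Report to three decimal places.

d ≈ 0.459

Required noncentrality: δ = z_{0.0025} + z_{0.25} = 2.807 + 0.674 = 3.482.
(Lower-tail contribution to power is negligible for δ > 0.)
δ = d·√(n/2) ⇒ d = δ/√(n/2) = 3.482/√(115/2) = 0.4591.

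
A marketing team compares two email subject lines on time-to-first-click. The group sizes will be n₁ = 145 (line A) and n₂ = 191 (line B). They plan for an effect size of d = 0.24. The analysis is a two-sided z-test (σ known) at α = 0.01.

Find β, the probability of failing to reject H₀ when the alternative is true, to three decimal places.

β ≈ 0.654

Noncentrality parameter: δ = d / √(1/n₁ + 1/n₂) = 0.24 / √(1/145 + 1/191) = 2.1789
Critical value for a two-sided test at α = 0.01: z_{α/2} = 2.576.
Power = Φ(δ − 2.576) + Φ(−δ − 2.576) = Φ(-0.397) + Φ(-4.755) = 0.3457 + 0.0000 = 0.3457.
Type II error: β = 1 − power = 1 − 0.3457 = 0.6543.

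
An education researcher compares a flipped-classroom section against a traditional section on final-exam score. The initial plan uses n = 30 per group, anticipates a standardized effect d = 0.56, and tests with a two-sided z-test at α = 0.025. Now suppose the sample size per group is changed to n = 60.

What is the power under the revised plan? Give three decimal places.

With n = 60 per group: δ = d·√(n/2) = 0.56 × √(60/2) = 3.0672. Critical value z_{0.0125} = 2.241.
Revised power = Φ(δ − 2.241) + Φ(−δ − 2.241) = Φ(0.826) + Φ(-5.309) = 0.7956 + 0.0000 = 0.7956.

Power ≈ 0.796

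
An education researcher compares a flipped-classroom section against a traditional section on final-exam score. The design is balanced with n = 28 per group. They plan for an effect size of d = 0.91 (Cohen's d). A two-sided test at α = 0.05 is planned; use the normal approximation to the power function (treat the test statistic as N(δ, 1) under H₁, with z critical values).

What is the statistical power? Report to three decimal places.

Noncentrality parameter: δ = d·√(n/2) = 0.91 × √(28/2) = 3.4049
Critical value for a two-sided test at α = 0.05: z_{α/2} = 1.960.
Power = Φ(δ − 1.960) + Φ(−δ − 1.960) = Φ(1.445) + Φ(-5.365) = 0.9258 + 0.0000 = 0.9258.

Power ≈ 0.926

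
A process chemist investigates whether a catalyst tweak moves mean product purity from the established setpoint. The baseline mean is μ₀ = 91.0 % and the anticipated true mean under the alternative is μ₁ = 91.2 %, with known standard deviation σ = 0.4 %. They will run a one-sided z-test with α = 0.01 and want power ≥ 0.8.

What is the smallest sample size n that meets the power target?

Standardized effect: d = |μ₁ − μ₀| / σ = |91.2 − 91.0| / 0.4 = 0.5000
Set Φ(δ − 2.326) = 0.8; then δ − 2.326 = Φ⁻¹(0.8) = 0.842, giving δ = 3.168.
δ = d·√n ⇒ n = (δ/d)² = (3.168 / 0.5000)² = 40.14.
Round up to the next whole unit.

n = 41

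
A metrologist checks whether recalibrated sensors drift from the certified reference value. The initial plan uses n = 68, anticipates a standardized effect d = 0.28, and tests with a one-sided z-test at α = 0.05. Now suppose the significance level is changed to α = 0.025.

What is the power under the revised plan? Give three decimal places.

Power ≈ 0.636

δ = d·√n = 0.28 × √68 = 2.3089 (unchanged). New critical value: z_{0.025} = 1.960.
Revised power = P(Z > 1.960 − δ) = Φ(0.349) = 0.6364.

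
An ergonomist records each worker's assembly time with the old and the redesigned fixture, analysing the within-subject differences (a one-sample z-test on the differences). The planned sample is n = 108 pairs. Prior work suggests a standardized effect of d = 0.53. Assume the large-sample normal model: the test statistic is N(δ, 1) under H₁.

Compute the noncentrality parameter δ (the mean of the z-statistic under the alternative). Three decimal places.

δ = d·√n = 0.53 × √108 = 5.5079

δ ≈ 5.508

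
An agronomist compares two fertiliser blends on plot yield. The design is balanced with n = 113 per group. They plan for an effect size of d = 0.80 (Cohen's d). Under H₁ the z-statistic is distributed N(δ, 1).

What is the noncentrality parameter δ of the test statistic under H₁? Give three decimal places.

δ ≈ 6.013

δ = d·√(n/2) = 0.80 × √(113/2) = 6.0133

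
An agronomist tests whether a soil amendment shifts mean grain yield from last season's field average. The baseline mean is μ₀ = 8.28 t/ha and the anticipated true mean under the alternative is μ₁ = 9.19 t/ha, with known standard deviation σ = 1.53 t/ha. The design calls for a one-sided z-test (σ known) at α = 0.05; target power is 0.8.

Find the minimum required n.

Standardized effect: d = |μ₁ − μ₀| / σ = |9.19 − 8.28| / 1.53 = 0.5948
Set Φ(δ − 1.645) = 0.8; then δ − 1.645 = Φ⁻¹(0.8) = 0.842, giving δ = 2.486.
δ = d·√n ⇒ n = (δ/d)² = (2.486 / 0.5948)² = 17.48.
Round up to the next whole unit.

n = 18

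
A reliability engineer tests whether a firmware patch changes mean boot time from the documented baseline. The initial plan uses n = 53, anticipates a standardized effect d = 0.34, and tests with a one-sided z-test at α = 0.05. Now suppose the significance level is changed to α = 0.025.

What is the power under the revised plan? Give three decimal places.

δ = d·√n = 0.34 × √53 = 2.4752 (unchanged). New critical value: z_{0.025} = 1.960.
Revised power = P(Z > 1.960 − δ) = Φ(0.515) = 0.6968.

Power ≈ 0.697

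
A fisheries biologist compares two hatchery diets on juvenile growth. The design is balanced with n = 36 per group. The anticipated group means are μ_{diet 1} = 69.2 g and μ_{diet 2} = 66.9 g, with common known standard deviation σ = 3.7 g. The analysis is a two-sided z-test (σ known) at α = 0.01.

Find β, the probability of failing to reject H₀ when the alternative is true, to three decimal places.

Standardized effect: d = |μ_{diet 1} − μ_{diet 2}| / σ = |69.2 − 66.9| / 3.7 = 0.6216
Noncentrality parameter: λ = d·√(n/2) = 0.6216 × √(36/2) = 2.6373
Critical value for a two-sided test at α = 0.01: z_{α/2} = 2.576.
Power = Φ(λ − 2.576) + Φ(−λ − 2.576) = Φ(0.061) + Φ(-5.213) = 0.5245 + 0.0000 = 0.5245.
Type II error: β = 1 − power = 1 − 0.5245 = 0.4755.

β ≈ 0.475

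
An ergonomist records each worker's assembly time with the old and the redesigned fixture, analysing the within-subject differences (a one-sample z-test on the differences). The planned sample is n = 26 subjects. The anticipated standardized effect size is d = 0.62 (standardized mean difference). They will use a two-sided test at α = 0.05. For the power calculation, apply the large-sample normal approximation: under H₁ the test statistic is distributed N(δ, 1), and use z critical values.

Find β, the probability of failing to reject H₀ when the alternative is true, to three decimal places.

Noncentrality parameter: δ = d·√n = 0.62 × √26 = 3.1614
Two-sided α = 0.05 → critical value z_{0.025} = 1.960.
Power = Φ(δ − 1.960) + Φ(−δ − 1.960) = Φ(1.201) + Φ(-5.121) = 0.8852 + 0.0000 = 0.8852.
Type II error: β = 1 − power = 1 − 0.8852 = 0.1148.

β ≈ 0.115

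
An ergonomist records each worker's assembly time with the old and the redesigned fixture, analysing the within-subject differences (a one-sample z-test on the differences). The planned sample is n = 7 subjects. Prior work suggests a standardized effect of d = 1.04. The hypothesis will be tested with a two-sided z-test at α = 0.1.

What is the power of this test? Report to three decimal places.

Power ≈ 0.866

Noncentrality parameter: δ = d·√n = 1.04 × √7 = 2.7516
Two-sided α = 0.1 → critical value z_{0.05} = 1.645.
Power = Φ(δ − 1.645) + Φ(−δ − 1.645) = Φ(1.107) + Φ(-4.396) = 0.8658 + 0.0000 = 0.8658.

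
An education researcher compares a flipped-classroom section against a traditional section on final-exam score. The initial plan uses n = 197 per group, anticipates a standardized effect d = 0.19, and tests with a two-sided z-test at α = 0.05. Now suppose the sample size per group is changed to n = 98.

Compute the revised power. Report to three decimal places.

Power ≈ 0.265

With n = 98 per group: δ = d·√(n/2) = 0.19 × √(98/2) = 1.3300. Critical value z_{0.025} = 1.960.
Revised power = Φ(δ − 1.960) + Φ(−δ − 1.960) = Φ(-0.630) + Φ(-3.290) = 0.2644 + 0.0005 = 0.2649.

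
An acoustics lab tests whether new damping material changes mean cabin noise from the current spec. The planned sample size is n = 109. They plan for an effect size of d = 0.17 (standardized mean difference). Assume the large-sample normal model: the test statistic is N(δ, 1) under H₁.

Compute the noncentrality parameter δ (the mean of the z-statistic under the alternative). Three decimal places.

δ ≈ 1.775

δ = d·√n = 0.17 × √109 = 1.7749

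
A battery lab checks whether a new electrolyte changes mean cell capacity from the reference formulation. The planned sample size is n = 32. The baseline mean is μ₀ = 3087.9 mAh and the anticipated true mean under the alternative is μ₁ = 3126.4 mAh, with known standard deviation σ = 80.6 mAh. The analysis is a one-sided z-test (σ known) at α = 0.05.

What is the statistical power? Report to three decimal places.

Power ≈ 0.855

Standardized effect: d = |μ₁ − μ₀| / σ = |3126.4 − 3087.9| / 80.6 = 0.4777
Noncentrality parameter: δ = d·√n = 0.4777 × √32 = 2.7021
Critical value for a one-sided test at α = 0.05: z_α = 1.645.
Power = P(Z > 1.645 − δ) = Φ(1.057) = 0.8548.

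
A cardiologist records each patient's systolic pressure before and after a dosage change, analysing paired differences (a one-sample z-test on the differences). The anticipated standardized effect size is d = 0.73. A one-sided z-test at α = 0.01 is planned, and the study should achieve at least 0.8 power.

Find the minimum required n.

Set Φ(δ − 2.326) = 0.8; then δ − 2.326 = Φ⁻¹(0.8) = 0.842, giving δ = 3.168.
δ = d·√n ⇒ n = (δ/d)² = (3.168 / 0.73)² = 18.83.
Round up to the next whole unit.

n = 19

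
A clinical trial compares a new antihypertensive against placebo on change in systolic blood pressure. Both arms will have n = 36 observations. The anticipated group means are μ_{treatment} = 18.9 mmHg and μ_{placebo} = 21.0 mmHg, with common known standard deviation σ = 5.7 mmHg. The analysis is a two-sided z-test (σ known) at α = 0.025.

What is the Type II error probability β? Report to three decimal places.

β ≈ 0.751

Standardized effect: d = |μ_{treatment} − μ_{placebo}| / σ = |18.9 − 21.0| / 5.7 = 0.3684
Noncentrality parameter: λ = d·√(n/2) = 0.3684 × √(36/2) = 1.5631
Critical value for a two-sided test at α = 0.025: z_{α/2} = 2.241.
Power = Φ(λ − 2.241) + Φ(−λ − 2.241) = Φ(-0.678) + Φ(-3.804) = 0.2488 + 0.0001 = 0.2489.
Type II error: β = 1 − power = 1 − 0.2489 = 0.7511.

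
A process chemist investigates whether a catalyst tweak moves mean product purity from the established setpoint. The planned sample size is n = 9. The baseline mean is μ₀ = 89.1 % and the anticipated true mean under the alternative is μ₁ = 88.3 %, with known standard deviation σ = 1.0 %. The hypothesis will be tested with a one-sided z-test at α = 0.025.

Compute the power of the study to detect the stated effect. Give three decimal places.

Standardized effect: d = |μ₁ − μ₀| / σ = |88.3 − 89.1| / 1.0 = 0.8000
Noncentrality parameter: δ = d·√n = 0.8000 × √9 = 2.4000
Critical value for a one-sided test at α = 0.025: z_α = 1.960.
Power = Φ(δ − 1.960) = Φ(0.440) = 0.6700.

Power ≈ 0.670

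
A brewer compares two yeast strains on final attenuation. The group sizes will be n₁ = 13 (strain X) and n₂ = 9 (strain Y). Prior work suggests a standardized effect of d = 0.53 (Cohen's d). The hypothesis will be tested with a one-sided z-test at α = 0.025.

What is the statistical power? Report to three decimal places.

Noncentrality parameter: λ = d / √(1/n₁ + 1/n₂) = 0.53 / √(1/13 + 1/9) = 1.2222
One-sided α = 0.025 → critical value z_{0.025} = 1.960.
Power = P(Z > 1.960 − λ) = Φ(-0.738) = 0.2303.

Power ≈ 0.230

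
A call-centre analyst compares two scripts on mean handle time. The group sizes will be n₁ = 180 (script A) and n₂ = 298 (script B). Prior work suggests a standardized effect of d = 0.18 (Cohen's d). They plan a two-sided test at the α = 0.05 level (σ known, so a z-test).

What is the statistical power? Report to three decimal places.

Noncentrality parameter: δ = d / √(1/n₁ + 1/n₂) = 0.18 / √(1/180 + 1/298) = 1.9068
Critical value for a two-sided test at α = 0.05: z_{α/2} = 1.960.
Power = Φ(δ − 1.960) + Φ(−δ − 1.960) = Φ(-0.053) + Φ(-3.867) = 0.4788 + 0.0001 = 0.4789.

Power ≈ 0.479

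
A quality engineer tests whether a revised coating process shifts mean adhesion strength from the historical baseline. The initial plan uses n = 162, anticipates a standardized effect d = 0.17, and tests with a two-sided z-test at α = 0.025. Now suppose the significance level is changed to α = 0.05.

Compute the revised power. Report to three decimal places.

δ = d·√n = 0.17 × √162 = 2.1637 (unchanged). New critical value: z_{0.025} = 1.960.
Revised power = Φ(δ − 1.960) + Φ(−δ − 1.960) = Φ(0.204) + Φ(-4.124) = 0.5807 + 0.0000 = 0.5808.

Power ≈ 0.581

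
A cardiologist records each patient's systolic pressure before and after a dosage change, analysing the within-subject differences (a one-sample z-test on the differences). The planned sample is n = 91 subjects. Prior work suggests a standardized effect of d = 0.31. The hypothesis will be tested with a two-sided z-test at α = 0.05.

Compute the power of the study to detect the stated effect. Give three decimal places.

Noncentrality parameter: δ = d·√n = 0.31 × √91 = 2.9572
Critical value for a two-sided test at α = 0.05: z_{α/2} = 1.960.
Power = Φ(δ − 1.960) + Φ(−δ − 1.960) = Φ(0.997) + Φ(-4.917) = 0.8407 + 0.0000 = 0.8407.

Power ≈ 0.841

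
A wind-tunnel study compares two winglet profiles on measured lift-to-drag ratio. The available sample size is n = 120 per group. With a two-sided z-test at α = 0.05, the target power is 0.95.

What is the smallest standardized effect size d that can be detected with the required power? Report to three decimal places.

Need Φ(δ − 1.960) = 0.95, so δ = 1.960 + 1.645 = 3.605.
(Lower-tail contribution to power is negligible for δ > 0.)
δ = d·√(n/2) ⇒ d = δ/√(n/2) = 3.605/√(120/2) = 0.4654.

d ≈ 0.465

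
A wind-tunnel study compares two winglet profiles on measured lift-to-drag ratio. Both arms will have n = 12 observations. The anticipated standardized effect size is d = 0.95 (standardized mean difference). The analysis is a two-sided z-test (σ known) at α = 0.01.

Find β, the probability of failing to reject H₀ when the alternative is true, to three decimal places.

Noncentrality parameter: δ = d·√(n/2) = 0.95 × √(12/2) = 2.3270
Critical value for a two-sided test at α = 0.01: z_{α/2} = 2.576.
Power = Φ(δ − 2.576) + Φ(−δ − 2.576) = Φ(-0.249) + Φ(-4.903) = 0.4018 + 0.0000 = 0.4018.
Type II error: β = 1 − power = 1 − 0.4018 = 0.5982.

β ≈ 0.598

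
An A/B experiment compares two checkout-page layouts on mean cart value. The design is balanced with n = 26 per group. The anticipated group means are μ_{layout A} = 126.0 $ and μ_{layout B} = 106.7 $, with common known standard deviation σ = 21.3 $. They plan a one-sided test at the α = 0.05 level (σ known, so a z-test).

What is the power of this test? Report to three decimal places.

Power ≈ 0.948

Standardized effect: d = |μ_{layout A} − μ_{layout B}| / σ = |126.0 − 106.7| / 21.3 = 0.9061
Noncentrality parameter: δ = d·√(n/2) = 0.9061 × √(26/2) = 3.2670
Critical value for a one-sided test at α = 0.05: z_α = 1.645.
Power = Φ(δ − 1.645) = Φ(1.622) = 0.9476.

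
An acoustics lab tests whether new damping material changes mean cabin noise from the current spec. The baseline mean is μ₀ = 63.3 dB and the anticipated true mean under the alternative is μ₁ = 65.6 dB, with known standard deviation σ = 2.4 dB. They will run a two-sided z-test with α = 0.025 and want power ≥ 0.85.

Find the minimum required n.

Standardized effect: d = |μ₁ − μ₀| / σ = |65.6 − 63.3| / 2.4 = 0.9583
For power 0.85 need Φ(δ − z_{0.0125}) = 0.85, so δ = z_{0.0125} + z_{0.15} = 2.241 + 1.036 = 3.278.
(The Φ(−δ − z_{α/2}) term is vanishingly small for δ > 0 and is dropped in the standard sample-size formula.)
δ = d·√n ⇒ n = (δ/d)² = (3.278 / 0.9583)² = 11.70.
Rounding up, n = 12.

n = 12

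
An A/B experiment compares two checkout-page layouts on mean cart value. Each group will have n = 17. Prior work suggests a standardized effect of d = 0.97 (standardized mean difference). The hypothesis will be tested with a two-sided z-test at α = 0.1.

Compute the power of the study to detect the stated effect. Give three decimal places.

Noncentrality parameter: δ = d·√(n/2) = 0.97 × √(17/2) = 2.8280
Two-sided α = 0.1 → critical value z_{0.05} = 1.645.
Power = Φ(δ − 1.645) + Φ(−δ − 1.645) = Φ(1.183) + Φ(-4.473) = 0.8816 + 0.0000 = 0.8816.

Power ≈ 0.882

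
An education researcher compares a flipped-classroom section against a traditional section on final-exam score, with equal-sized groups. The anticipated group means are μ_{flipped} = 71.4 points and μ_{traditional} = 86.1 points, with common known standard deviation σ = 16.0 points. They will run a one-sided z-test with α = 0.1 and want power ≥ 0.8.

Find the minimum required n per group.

Standardized effect: d = |μ_{flipped} − μ_{traditional}| / σ = |71.4 − 86.1| / 16.0 = 0.9187
Set Φ(δ − 1.282) = 0.8; then δ − 1.282 = Φ⁻¹(0.8) = 0.842, giving δ = 2.123.
δ = d·√(n/2) ⇒ n = 2(δ/d)² = 2 × (2.123 / 0.9187)² = 10.68.
Rounding up, n = 11 per group.

n = 11 per group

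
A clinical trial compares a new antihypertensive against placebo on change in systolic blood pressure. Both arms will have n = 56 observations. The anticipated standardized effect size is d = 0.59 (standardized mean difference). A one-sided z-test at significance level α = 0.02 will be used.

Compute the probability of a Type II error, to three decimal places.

Noncentrality parameter: δ = d·√(n/2) = 0.59 × √(56/2) = 3.1220
Critical value for a one-sided test at α = 0.02: z_α = 2.054.
Power = P(Z > 2.054 − δ) = Φ(1.068) = 0.8573.
Type II error: β = 1 − power = 1 − 0.8573 = 0.1427.

β ≈ 0.143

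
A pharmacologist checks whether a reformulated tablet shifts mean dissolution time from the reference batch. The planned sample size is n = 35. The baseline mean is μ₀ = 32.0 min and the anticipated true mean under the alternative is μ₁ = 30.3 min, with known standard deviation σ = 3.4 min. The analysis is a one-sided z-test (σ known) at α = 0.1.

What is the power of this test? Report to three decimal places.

Standardized effect: d = |μ₁ − μ₀| / σ = |30.3 − 32.0| / 3.4 = 0.5000
Noncentrality parameter: δ = d·√n = 0.5000 × √35 = 2.9580
Critical value for a one-sided test at α = 0.1: z_α = 1.282.
Power = P(Z > 1.282 − δ) = Φ(1.676) = 0.9532.

Power ≈ 0.953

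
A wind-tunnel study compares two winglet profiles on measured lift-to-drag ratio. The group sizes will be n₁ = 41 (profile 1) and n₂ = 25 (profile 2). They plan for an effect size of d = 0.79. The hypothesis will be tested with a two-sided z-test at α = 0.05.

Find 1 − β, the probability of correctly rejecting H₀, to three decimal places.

Noncentrality parameter: δ = d / √(1/n₁ + 1/n₂) = 0.79 / √(1/41 + 1/25) = 3.1133
Critical value for a two-sided test at α = 0.05: z_{α/2} = 1.960.
Power = Φ(δ − 1.960) + Φ(−δ − 1.960) = Φ(1.153) + Φ(-5.073) = 0.8756 + 0.0000 = 0.8756.

Power ≈ 0.876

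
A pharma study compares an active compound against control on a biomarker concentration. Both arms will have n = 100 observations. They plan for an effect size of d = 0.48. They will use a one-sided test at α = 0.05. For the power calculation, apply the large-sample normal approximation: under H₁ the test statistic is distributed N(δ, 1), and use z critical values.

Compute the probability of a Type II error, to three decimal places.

Noncentrality parameter: λ = d·√(n/2) = 0.48 × √(100/2) = 3.3941
One-sided α = 0.05 → critical value z_{0.05} = 1.645.
Power = Φ(λ − 1.645) = Φ(1.749) = 0.9599.
Type II error: β = 1 − power = 1 − 0.9599 = 0.0401.

β ≈ 0.040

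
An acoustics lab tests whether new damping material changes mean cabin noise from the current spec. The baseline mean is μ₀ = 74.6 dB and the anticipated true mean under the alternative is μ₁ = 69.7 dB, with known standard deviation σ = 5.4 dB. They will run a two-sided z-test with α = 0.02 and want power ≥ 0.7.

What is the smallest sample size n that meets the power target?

n = 10

Standardized effect: d = |μ₁ − μ₀| / σ = |69.7 − 74.6| / 5.4 = 0.9074
For power 0.7 need Φ(δ − z_{0.01}) = 0.7, so δ = z_{0.01} + z_{0.30} = 2.326 + 0.524 = 2.851.
(The Φ(−δ − z_{α/2}) term is vanishingly small for δ > 0 and is dropped in the standard sample-size formula.)
δ = d·√n ⇒ n = (δ/d)² = (2.851 / 0.9074)² = 9.87.
Rounding up, n = 10.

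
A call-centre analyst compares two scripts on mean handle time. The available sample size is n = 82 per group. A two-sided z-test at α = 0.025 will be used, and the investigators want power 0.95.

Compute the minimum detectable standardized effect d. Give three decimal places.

Need Φ(δ − 2.241) = 0.95, so δ = 2.241 + 1.645 = 3.886.
(Lower-tail contribution to power is negligible for δ > 0.)
δ = d·√(n/2) ⇒ d = δ/√(n/2) = 3.886/√(82/2) = 0.6069.

d ≈ 0.607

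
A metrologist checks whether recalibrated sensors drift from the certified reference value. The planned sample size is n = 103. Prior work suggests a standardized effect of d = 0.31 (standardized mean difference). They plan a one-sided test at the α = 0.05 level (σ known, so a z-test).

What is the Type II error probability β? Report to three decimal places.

β ≈ 0.067

Noncentrality parameter: δ = d·√n = 0.31 × √103 = 3.1462
Critical value for a one-sided test at α = 0.05: z_α = 1.645.
Power = P(Z > 1.645 − δ) = Φ(1.501) = 0.9334.
Type II error: β = 1 − power = 1 − 0.9334 = 0.0666.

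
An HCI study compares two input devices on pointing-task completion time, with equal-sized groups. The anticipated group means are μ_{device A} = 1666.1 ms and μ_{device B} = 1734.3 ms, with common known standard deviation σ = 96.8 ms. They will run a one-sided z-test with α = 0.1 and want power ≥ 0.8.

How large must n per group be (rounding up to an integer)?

n = 19 per group

Standardized effect: d = |μ_{device A} − μ_{device B}| / σ = |1666.1 − 1734.3| / 96.8 = 0.7045
Set Φ(δ − 1.282) = 0.8; then δ − 1.282 = Φ⁻¹(0.8) = 0.842, giving δ = 2.123.
δ = d·√(n/2) ⇒ n = 2(δ/d)² = 2 × (2.123 / 0.7045)² = 18.16.
Rounding up, n = 19 per group.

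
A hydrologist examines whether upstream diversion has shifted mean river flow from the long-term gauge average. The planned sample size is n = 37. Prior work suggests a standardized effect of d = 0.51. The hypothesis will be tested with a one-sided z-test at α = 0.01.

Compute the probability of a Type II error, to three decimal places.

β ≈ 0.219

Noncentrality parameter: δ = d·√n = 0.51 × √37 = 3.1022
Critical value for a one-sided test at α = 0.01: z_α = 2.326.
Power = P(Z > 2.326 − δ) = Φ(0.776) = 0.7811.
Type II error: β = 1 − power = 1 − 0.7811 = 0.2189.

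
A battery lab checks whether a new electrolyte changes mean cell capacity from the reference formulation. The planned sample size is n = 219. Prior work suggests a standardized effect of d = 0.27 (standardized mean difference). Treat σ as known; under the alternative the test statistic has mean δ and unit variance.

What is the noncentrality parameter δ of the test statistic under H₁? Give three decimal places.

The noncentrality parameter scales effect size by the design's sample-size factor: δ = d·√n = 0.27 × √219 = 3.9956

δ ≈ 3.996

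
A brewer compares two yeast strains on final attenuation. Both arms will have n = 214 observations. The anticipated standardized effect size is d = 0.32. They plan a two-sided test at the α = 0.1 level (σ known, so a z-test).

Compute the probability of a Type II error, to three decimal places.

Noncentrality parameter: δ = d·√(n/2) = 0.32 × √(214/2) = 3.3101
Two-sided α = 0.1 → critical value z_{0.05} = 1.645.
Power = Φ(δ − 1.645) + Φ(−δ − 1.645) = Φ(1.665) + Φ(-4.955) = 0.9521 + 0.0000 = 0.9521.
Type II error: β = 1 − power = 1 − 0.9521 = 0.0479.

β ≈ 0.048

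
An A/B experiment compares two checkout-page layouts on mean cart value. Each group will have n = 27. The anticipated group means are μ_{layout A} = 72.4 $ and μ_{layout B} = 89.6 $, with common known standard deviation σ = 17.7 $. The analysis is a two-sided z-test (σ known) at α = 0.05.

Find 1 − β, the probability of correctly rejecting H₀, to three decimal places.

Standardized effect: d = |μ_{layout A} − μ_{layout B}| / σ = |72.4 − 89.6| / 17.7 = 0.9718
Noncentrality parameter: δ = d·√(n/2) = 0.9718 × √(27/2) = 3.5704
Critical value for a two-sided test at α = 0.05: z_{α/2} = 1.960.
Power = Φ(δ − 1.960) + Φ(−δ − 1.960) = Φ(1.610) + Φ(-5.530) = 0.9464 + 0.0000 = 0.9464.

Power ≈ 0.946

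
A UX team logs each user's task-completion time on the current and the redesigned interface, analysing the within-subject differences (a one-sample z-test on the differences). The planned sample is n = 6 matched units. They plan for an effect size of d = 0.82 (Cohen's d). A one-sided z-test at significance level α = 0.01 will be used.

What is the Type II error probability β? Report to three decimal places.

β ≈ 0.625

Noncentrality parameter: δ = d·√n = 0.82 × √6 = 2.0086
Critical value for a one-sided test at α = 0.01: z_α = 2.326.
Power = Φ(δ − 2.326) = Φ(-0.318) = 0.3753.
Type II error: β = 1 − power = 1 − 0.3753 = 0.6247.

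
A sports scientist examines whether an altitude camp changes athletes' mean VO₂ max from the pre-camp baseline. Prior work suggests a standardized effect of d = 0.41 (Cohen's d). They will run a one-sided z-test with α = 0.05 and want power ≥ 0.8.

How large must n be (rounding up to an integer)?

For power 0.8 need Φ(δ − z_{0.05}) = 0.8, so δ = z_{0.05} + z_{0.20} = 1.645 + 0.842 = 2.486.
δ = d·√n ⇒ n = (δ/d)² = (2.486 / 0.41)² = 36.78.
Rounding up, n = 37.

n = 37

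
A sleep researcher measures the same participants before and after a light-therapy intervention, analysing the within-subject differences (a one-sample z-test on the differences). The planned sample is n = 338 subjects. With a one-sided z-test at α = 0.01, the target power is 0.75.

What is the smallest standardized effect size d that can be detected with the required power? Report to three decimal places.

Required noncentrality: δ = z_{0.01} + z_{0.25} = 2.326 + 0.674 = 3.001.
δ = d·√n ⇒ d = δ/√n = 3.001/√338 = 0.1632.

d ≈ 0.163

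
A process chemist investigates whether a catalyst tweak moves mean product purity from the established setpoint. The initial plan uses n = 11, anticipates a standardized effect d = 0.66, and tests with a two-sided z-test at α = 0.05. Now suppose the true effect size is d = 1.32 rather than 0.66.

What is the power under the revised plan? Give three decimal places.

Power ≈ 0.992

With d = 1.32: δ = d·√n = 1.32 × √11 = 4.3779. Critical value z_{0.025} = 1.960.
Revised power = Φ(δ − 1.960) + Φ(−δ − 1.960) = Φ(2.418) + Φ(-6.338) = 0.9922 + 0.0000 = 0.9922.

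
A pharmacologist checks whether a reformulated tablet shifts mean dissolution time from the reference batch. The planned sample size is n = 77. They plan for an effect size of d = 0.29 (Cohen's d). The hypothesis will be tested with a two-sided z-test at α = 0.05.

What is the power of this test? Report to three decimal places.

Power ≈ 0.721

Noncentrality parameter: δ = d·√n = 0.29 × √77 = 2.5447
Critical value for a two-sided test at α = 0.05: z_{α/2} = 1.960.
Power = Φ(δ − 1.960) + Φ(−δ − 1.960) = Φ(0.585) + Φ(-4.505) = 0.7207 + 0.0000 = 0.7207.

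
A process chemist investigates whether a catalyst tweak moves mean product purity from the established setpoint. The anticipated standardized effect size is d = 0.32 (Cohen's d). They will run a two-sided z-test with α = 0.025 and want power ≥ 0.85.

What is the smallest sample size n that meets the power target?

For power 0.85 need Φ(δ − z_{0.0125}) = 0.85, so δ = z_{0.0125} + z_{0.15} = 2.241 + 1.036 = 3.278.
(For δ > 0 the lower-tail rejection region contributes negligibly to power, so the one-term inversion is standard.)
δ = d·√n ⇒ n = (δ/d)² = (3.278 / 0.32)² = 104.92.
Rounding up, n = 105.

n = 105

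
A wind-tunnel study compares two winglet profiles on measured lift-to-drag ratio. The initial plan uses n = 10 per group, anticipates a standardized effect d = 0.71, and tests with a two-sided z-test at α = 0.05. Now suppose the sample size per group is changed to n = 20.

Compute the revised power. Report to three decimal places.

Power ≈ 0.612

With n = 20 per group: δ = d·√(n/2) = 0.71 × √(20/2) = 2.2452. Critical value z_{0.025} = 1.960.
Revised power = Φ(δ − 1.960) + Φ(−δ − 1.960) = Φ(0.285) + Φ(-4.205) = 0.6123 + 0.0000 = 0.6123.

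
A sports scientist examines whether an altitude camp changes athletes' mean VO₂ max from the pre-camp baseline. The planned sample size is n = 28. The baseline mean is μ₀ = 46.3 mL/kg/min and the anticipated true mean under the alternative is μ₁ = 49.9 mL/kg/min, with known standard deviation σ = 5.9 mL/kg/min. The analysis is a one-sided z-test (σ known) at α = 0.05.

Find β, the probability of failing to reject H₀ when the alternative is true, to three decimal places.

β ≈ 0.057

Standardized effect: d = |μ₁ − μ₀| / σ = |49.9 − 46.3| / 5.9 = 0.6102
Noncentrality parameter: δ = d·√n = 0.6102 × √28 = 3.2287
One-sided α = 0.05 → critical value z_{0.05} = 1.645.
Power = P(Z > 1.645 − δ) = Φ(1.584) = 0.9434.
Type II error: β = 1 − power = 1 − 0.9434 = 0.0566.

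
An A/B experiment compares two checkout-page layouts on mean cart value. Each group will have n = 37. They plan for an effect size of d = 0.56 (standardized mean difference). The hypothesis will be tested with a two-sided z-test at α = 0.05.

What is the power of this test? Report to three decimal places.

Noncentrality parameter: δ = d·√(n/2) = 0.56 × √(37/2) = 2.4087
Critical value for a two-sided test at α = 0.05: z_{α/2} = 1.960.
Power = Φ(δ − 1.960) + Φ(−δ − 1.960) = Φ(0.449) + Φ(-4.369) = 0.6732 + 0.0000 = 0.6732.

Power ≈ 0.673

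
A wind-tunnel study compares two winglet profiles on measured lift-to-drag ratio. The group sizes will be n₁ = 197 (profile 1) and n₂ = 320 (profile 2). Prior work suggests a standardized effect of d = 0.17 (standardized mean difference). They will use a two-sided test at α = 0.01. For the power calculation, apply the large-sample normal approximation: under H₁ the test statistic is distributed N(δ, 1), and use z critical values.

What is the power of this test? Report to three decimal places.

Noncentrality parameter: δ = d / √(1/n₁ + 1/n₂) = 0.17 / √(1/197 + 1/320) = 1.8772
Two-sided α = 0.01 → critical value z_{0.005} = 2.576.
Power = Φ(δ − 2.576) + Φ(−δ − 2.576) = Φ(-0.699) + Φ(-4.453) = 0.2424 + 0.0000 = 0.2424.

Power ≈ 0.242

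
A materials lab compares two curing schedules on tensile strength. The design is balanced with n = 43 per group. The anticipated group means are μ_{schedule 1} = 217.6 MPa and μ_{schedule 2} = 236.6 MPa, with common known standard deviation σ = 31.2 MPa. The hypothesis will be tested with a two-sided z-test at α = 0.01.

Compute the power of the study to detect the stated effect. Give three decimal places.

Power ≈ 0.598

Standardized effect: d = |μ_{schedule 1} − μ_{schedule 2}| / σ = |217.6 − 236.6| / 31.2 = 0.6090
Noncentrality parameter: δ = d·√(n/2) = 0.6090 × √(43/2) = 2.8237
Critical value for a two-sided test at α = 0.01: z_{α/2} = 2.576.
Power = Φ(δ − 2.576) + Φ(−δ − 2.576) = Φ(0.248) + Φ(-5.400) = 0.5979 + 0.0000 = 0.5979.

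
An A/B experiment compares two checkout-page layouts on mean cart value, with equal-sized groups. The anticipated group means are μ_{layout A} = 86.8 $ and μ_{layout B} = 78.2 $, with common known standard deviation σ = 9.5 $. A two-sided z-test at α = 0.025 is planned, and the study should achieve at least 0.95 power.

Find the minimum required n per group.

Standardized effect: d = |μ_{layout A} − μ_{layout B}| / σ = |86.8 − 78.2| / 9.5 = 0.9053
Set Φ(δ − 2.241) = 0.95; then δ − 2.241 = Φ⁻¹(0.95) = 1.645, giving δ = 3.886.
(For δ > 0 the lower-tail rejection region contributes negligibly to power, so the one-term inversion is standard.)
δ = d·√(n/2) ⇒ n = 2(δ/d)² = 2 × (3.886 / 0.9053)² = 36.86.
Rounding up, n = 37 per group.

n = 37 per group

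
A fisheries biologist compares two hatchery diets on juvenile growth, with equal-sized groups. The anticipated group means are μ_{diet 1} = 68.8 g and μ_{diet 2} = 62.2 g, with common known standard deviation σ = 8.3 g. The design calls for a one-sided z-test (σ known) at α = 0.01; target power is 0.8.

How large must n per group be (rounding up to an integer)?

n = 32 per group

Standardized effect: d = |μ_{diet 1} − μ_{diet 2}| / σ = |68.8 − 62.2| / 8.3 = 0.7952
Set Φ(δ − 2.326) = 0.8; then δ − 2.326 = Φ⁻¹(0.8) = 0.842, giving δ = 3.168.
δ = d·√(n/2) ⇒ n = 2(δ/d)² = 2 × (3.168 / 0.7952)² = 31.74.
Rounding up, n = 32 per group.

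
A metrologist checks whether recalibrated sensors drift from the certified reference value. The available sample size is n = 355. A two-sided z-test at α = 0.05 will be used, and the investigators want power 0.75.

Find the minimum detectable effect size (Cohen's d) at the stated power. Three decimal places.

Required noncentrality: δ = z_{0.025} + z_{0.25} = 1.960 + 0.674 = 2.634.
(The second rejection-region term Φ(−δ − z_{α/2}) is negligible and dropped.)
δ = d·√n ⇒ d = δ/√n = 2.634/√355 = 0.1398.

d ≈ 0.140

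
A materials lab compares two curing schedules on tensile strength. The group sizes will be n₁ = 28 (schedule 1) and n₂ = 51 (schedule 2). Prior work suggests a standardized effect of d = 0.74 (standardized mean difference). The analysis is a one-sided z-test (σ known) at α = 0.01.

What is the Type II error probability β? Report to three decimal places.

β ≈ 0.206

Noncentrality parameter: δ = d / √(1/n₁ + 1/n₂) = 0.74 / √(1/28 + 1/51) = 3.1462
Critical value for a one-sided test at α = 0.01: z_α = 2.326.
Power = P(Z > 2.326 − δ) = Φ(0.820) = 0.7938.
Type II error: β = 1 − power = 1 − 0.7938 = 0.2062.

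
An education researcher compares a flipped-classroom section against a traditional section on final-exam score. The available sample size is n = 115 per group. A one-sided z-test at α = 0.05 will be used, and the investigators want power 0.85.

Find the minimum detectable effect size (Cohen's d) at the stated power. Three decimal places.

d ≈ 0.354

Required noncentrality: δ = z_{0.05} + z_{0.15} = 1.645 + 1.036 = 2.681.
δ = d·√(n/2) ⇒ d = δ/√(n/2) = 2.681/√(115/2) = 0.3536.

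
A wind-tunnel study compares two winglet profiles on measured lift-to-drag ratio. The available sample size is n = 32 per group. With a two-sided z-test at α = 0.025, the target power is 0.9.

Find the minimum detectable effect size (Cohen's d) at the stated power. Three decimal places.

Required noncentrality: δ = z_{0.0125} + z_{0.10} = 2.241 + 1.282 = 3.523.
(The second rejection-region term Φ(−δ − z_{α/2}) is negligible and dropped.)
δ = d·√(n/2) ⇒ d = δ/√(n/2) = 3.523/√(32/2) = 0.8807.

d ≈ 0.881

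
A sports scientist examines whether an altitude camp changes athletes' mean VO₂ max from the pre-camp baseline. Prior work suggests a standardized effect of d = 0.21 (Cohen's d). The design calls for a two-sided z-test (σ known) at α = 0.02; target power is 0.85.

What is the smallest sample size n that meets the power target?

For power 0.85 need Φ(δ − z_{0.01}) = 0.85, so δ = z_{0.01} + z_{0.15} = 2.326 + 1.036 = 3.363.
(The Φ(−δ − z_{α/2}) term is vanishingly small for δ > 0 and is dropped in the standard sample-size formula.)
δ = d·√n ⇒ n = (δ/d)² = (3.363 / 0.21)² = 256.42.
Rounding up, n = 257.

n = 257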